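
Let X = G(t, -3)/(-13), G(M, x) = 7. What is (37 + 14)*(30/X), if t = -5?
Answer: -19890/7 ≈ -2841.4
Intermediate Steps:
X = -7/13 (X = 7/(-13) = 7*(-1/13) = -7/13 ≈ -0.53846)
(37 + 14)*(30/X) = (37 + 14)*(30/(-7/13)) = 51*(30*(-13/7)) = 51*(-390/7) = -19890/7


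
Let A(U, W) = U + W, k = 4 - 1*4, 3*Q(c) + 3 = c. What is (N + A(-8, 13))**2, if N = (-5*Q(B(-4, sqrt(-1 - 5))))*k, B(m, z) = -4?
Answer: 25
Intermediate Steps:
Q(c) = -1 + c/3
k = 0 (k = 4 - 4 = 0)
N = 0 (N = -5*(-1 + (1/3)*(-4))*0 = -5*(-1 - 4/3)*0 = -5*(-7/3)*0 = (35/3)*0 = 0)
(N + A(-8, 13))**2 = (0 + (-8 + 13))**2 = (0 + 5)**2 = 5**2 = 25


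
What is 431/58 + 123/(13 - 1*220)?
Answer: 27361/4002 ≈ 6.8368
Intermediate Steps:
431/58 + 123/(13 - 1*220) = 431*(1/58) + 123/(13 - 220) = 431/58 + 123/(-207) = 431/58 + 123*(-1/207) = 431/58 - 41/69 = 27361/4002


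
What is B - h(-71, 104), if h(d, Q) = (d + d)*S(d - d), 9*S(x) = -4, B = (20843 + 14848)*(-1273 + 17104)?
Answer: 5085217421/9 ≈ 5.6502e+8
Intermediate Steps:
B = 565024221 (B = 35691*15831 = 565024221)
S(x) = -4/9 (S(x) = (⅑)*(-4) = -4/9)
h(d, Q) = -8*d/9 (h(d, Q) = (d + d)*(-4/9) = (2*d)*(-4/9) = -8*d/9)
B - h(-71, 104) = 565024221 - (-8)*(-71)/9 = 565024221 - 1*568/9 = 565024221 - 568/9 = 5085217421/9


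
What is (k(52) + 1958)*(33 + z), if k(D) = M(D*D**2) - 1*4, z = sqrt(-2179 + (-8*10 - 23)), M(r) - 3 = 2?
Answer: 64647 + 1959*I*sqrt(2282) ≈ 64647.0 + 93582.0*I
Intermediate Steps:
M(r) = 5 (M(r) = 3 + 2 = 5)
z = I*sqrt(2282) (z = sqrt(-2179 + (-80 - 23)) = sqrt(-2179 - 103) = sqrt(-2282) = I*sqrt(2282) ≈ 47.77*I)
k(D) = 1 (k(D) = 5 - 1*4 = 5 - 4 = 1)
(k(52) + 1958)*(33 + z) = (1 + 1958)*(33 + I*sqrt(2282)) = 1959*(33 + I*sqrt(2282)) = 64647 + 1959*I*sqrt(2282)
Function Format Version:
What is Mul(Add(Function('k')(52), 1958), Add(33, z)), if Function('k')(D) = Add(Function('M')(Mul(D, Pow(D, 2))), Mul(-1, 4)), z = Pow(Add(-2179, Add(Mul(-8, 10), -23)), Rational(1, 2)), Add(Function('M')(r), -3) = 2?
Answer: Add(64647, Mul(1959, I, Pow(2282, Rational(1, 2)))) ≈ Add(64647., Mul(93582., I))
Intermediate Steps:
Function('M')(r) = 5 (Function('M')(r) = Add(3, 2) = 5)
z = Mul(I, Pow(2282, Rational(1, 2))) (z = Pow(Add(-2179, Add(-80, -23)), Rational(1, 2)) = Pow(Add(-2179, -103), Rational(1, 2)) = Pow(-2282, Rational(1, 2)) = Mul(I, Pow(2282, Rational(1, 2))) ≈ Mul(47.770, I))
Function('k')(D) = 1 (Function('k')(D) = Add(5, Mul(-1, 4)) = Add(5, -4) = 1)
Mul(Add(Function('k')(52), 1958), Add(33, z)) = Mul(Add(1, 1958), Add(33, Mul(I, Pow(2282, Rational(1, 2))))) = Mul(1959, Add(33, Mul(I, Pow(2282, Rational(1, 2))))) = Add(64647, Mul(1959, I, Pow(2282, Rational(1, 2))))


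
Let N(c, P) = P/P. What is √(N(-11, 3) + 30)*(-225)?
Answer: -225*√31 ≈ -1252.7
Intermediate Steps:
N(c, P) = 1
√(N(-11, 3) + 30)*(-225) = √(1 + 30)*(-225) = √31*(-225) = -225*√31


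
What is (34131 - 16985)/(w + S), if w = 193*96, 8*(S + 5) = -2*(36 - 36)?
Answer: 17146/18523 ≈ 0.92566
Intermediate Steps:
S = -5 (S = -5 + (-2*(36 - 36))/8 = -5 + (-2*0)/8 = -5 + (1/8)*0 = -5 + 0 = -5)
w = 18528
(34131 - 16985)/(w + S) = (34131 - 16985)/(18528 - 5) = 17146/18523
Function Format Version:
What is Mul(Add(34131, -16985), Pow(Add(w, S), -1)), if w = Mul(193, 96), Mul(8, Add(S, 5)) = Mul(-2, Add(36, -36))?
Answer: Rational(17146, 18523) ≈ 0.92566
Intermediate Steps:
S = -5 (S = Add(-5, Mul(Rational(1, 8), Mul(-2, Add(36, -36)))) = Add(-5, Mul(Rational(1, 8), Mul(-2, 0))) = Add(-5, Mul(Rational(1, 8), 0)) = Add(-5, 0) = -5)
w = 18528
Mul(Add(34131, -16985), Pow(Add(w, S), -1)) = Mul(Add(34131, -16985), Pow(Add(18528, -5), -1)) = Mul(17146, Pow(18523, -1)) = Mul(17146, Rational(1, 18523)) = Rational(17146, 18523)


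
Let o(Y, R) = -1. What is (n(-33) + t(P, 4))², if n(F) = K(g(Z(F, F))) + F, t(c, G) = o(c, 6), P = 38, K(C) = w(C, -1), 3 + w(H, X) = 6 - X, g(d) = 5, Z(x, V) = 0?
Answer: 900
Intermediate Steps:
w(H, X) = 3 - X (w(H, X) = -3 + (6 - X) = 3 - X)
K(C) = 4 (K(C) = 3 - 1*(-1) = 3 + 1 = 4)
t(c, G) = -1
n(F) = 4 + F
(n(-33) + t(P, 4))² = ((4 - 33) - 1)² = (-29 - 1)² = (-30)² = 900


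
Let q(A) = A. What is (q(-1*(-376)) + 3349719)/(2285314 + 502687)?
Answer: 3350095/2788001 ≈ 1.2016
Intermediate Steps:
(q(-1*(-376)) + 3349719)/(2285314 + 502687) = (-1*(-376) + 3349719)/(2285314 + 502687) = (376 + 3349719)/2788001 = 3350095*(1/2788001) = 3350095/2788001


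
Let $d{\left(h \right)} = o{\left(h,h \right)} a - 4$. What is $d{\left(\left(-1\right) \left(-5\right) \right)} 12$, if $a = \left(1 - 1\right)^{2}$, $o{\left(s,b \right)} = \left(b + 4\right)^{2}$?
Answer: $-48$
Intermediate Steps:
$o{\left(s,b \right)} = \left(4 + b\right)^{2}$
$a = 0$ ($a = 0^{2} = 0$)
$d{\left(h \right)} = -4$ ($d{\left(h \right)} = \left(4 + h\right)^{2} \cdot 0 - 4 = 0 - 4 = -4$)
$d{\left(\left(-1\right) \left(-5\right) \right)} 12 = \left(-4\right) 12 = -48$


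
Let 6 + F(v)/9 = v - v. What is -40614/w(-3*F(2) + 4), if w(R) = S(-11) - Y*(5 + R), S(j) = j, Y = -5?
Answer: -20307/422 ≈ -48.121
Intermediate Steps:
F(v) = -54 (F(v) = -54 + 9*(v - v) = -54 + 9*0 = -54 + 0 = -54)
w(R) = 14 + 5*R (w(R) = -11 - (-5)*(5 + R) = -11 - (-25 - 5*R) = -11 + (25 + 5*R) = 14 + 5*R)
-40614/w(-3*F(2) + 4) = -40614/(14 + 5*(-3*(-54) + 4)) = -40614/(14 + 5*(162 + 4)) = -40614/(14 + 5*166) = -40614/(14 + 830) = -40614/844 = -40614*1/844 = -20307/422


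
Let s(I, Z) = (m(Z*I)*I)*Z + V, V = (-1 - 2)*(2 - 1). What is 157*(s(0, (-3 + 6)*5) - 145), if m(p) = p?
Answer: -23236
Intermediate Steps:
V = -3 (V = -3*1 = -3)
s(I, Z) = -3 + I²*Z² (s(I, Z) = ((Z*I)*I)*Z - 3 = ((I*Z)*I)*Z - 3 = (Z*I²)*Z - 3 = I²*Z² - 3 = -3 + I²*Z²)
157*(s(0, (-3 + 6)*5) - 145) = 157*((-3 + 0²*((-3 + 6)*5)²) - 145) = 157*((-3 + 0*(3*5)²) - 145) = 157*((-3 + 0*15²) - 145) = 157*((-3 + 0*225) - 145) = 157*((-3 + 0) - 145) = 157*(-3 - 145) = 157*(-148) = -23236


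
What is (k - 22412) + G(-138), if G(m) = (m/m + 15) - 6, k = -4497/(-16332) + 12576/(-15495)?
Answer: -629920339433/28118260 ≈ -22403.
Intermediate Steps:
k = -15078913/28118260 (k = -4497*(-1/16332) + 12576*(-1/15495) = 1499/5444 - 4192/5165 = -15078913/28118260 ≈ -0.53627)
G(m) = 10 (G(m) = (1 + 15) - 6 = 16 - 6 = 10)
(k - 22412) + G(-138) = (-15078913/28118260 - 22412) + 10 = -630201522033/28118260 + 10 = -629920339433/28118260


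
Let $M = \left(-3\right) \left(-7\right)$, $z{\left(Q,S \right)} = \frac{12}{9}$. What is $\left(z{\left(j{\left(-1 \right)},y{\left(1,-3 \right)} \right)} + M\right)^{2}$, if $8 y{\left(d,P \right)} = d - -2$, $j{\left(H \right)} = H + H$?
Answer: $\frac{4489}{9} \approx 498.78$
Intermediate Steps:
$j{\left(H \right)} = 2 H$
$y{\left(d,P \right)} = \frac{1}{4} + \frac{d}{8}$ ($y{\left(d,P \right)} = \frac{d - -2}{8} = \frac{d + 2}{8} = \frac{2 + d}{8} = \frac{1}{4} + \frac{d}{8}$)
$z{\left(Q,S \right)} = \frac{4}{3}$ ($z{\left(Q,S \right)} = 12 \cdot \frac{1}{9} = \frac{4}{3}$)
$M = 21$
$\left(z{\left(j{\left(-1 \right)},y{\left(1,-3 \right)} \right)} + M\right)^{2} = \left(\frac{4}{3} + 21\right)^{2} = \left(\frac{67}{3}\right)^{2} = \frac{4489}{9}$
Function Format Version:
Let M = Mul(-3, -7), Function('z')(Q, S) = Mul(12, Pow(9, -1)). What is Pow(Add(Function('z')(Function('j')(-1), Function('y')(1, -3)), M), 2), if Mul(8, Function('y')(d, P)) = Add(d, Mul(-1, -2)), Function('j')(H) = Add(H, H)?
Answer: Rational(4489, 9) ≈ 498.78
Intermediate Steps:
Function('j')(H) = Mul(2, H)
Function('y')(d, P) = Add(Rational(1, 4), Mul(Rational(1, 8), d)) (Function('y')(d, P) = Mul(Rational(1, 8), Add(d, Mul(-1, -2))) = Mul(Rational(1, 8), Add(d, 2)) = Mul(Rational(1, 8), Add(2, d)) = Add(Rational(1, 4), Mul(Rational(1, 8), d)))
Function('z')(Q, S) = Rational(4, 3) (Function('z')(Q, S) = Mul(12, Rational(1, 9)) = Rational(4, 3))
M = 21
Pow(Add(Function('z')(Function('j')(-1), Function('y')(1, -3)), M), 2) = Pow(Add(Rational(4, 3), 21), 2) = Pow(Rational(67, 3), 2) = Rational(4489, 9)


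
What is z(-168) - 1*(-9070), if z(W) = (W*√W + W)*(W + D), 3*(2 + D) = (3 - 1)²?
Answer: 37406 + 56672*I*√42 ≈ 37406.0 + 3.6728e+5*I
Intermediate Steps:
D = -⅔ (D = -2 + (3 - 1)²/3 = -2 + (⅓)*2² = -2 + (⅓)*4 = -2 + 4/3 = -⅔ ≈ -0.66667)
z(W) = (-⅔ + W)*(W + W^(3/2)) (z(W) = (W*√W + W)*(W - ⅔) = (W^(3/2) + W)*(-⅔ + W) = (W + W^(3/2))*(-⅔ + W) = (-⅔ + W)*(W + W^(3/2)))
z(-168) - 1*(-9070) = ((-168)² + (-168)^(5/2) - ⅔*(-168) - (-224)*I*√42) - 1*(-9070) = (28224 + 56448*I*√42 + 112 - (-224)*I*√42) + 9070 = (28224 + 56448*I*√42 + 112 + 224*I*√42) + 9070 = (28336 + 56672*I*√42) + 9070 = 37406 + 56672*I*√42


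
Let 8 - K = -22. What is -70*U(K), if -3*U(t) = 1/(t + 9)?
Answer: 70/117 ≈ 0.59829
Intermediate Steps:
K = 30 (K = 8 - 1*(-22) = 8 + 22 = 30)
U(t) = -1/(3*(9 + t)) (U(t) = -1/(3*(t + 9)) = -1/(3*(9 + t)))
-70*U(K) = -(-70)/(27 + 3*30) = -(-70)/(27 + 90) = -(-70)/117 = -70*(-1/117) = 70/117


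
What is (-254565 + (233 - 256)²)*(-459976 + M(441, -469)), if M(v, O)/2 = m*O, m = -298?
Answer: 45841304272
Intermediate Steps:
M(v, O) = -596*O (M(v, O) = 2*(-298*O) = -596*O)
(-254565 + (233 - 256)²)*(-459976 + M(441, -469)) = (-254565 + (233 - 256)²)*(-459976 - 596*(-469)) = (-254565 + (-23)²)*(-459976 + 279524) = (-254565 + 529)*(-180452) = -254036*(-180452) = 45841304272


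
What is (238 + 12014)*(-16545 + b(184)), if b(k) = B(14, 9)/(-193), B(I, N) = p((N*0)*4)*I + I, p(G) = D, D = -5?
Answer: -39122216508/193 ≈ -2.0271e+8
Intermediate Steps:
p(G) = -5
B(I, N) = -4*I (B(I, N) = -5*I + I = -4*I)
b(k) = 56/193 (b(k) = -4*14/(-193) = -56*(-1/193) = 56/193)
(238 + 12014)*(-16545 + b(184)) = (238 + 12014)*(-16545 + 56/193) = 12252*(-3193129/193) = -39122216508/193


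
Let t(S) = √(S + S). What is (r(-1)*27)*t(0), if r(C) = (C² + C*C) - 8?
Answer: 0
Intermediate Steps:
r(C) = -8 + 2*C² (r(C) = (C² + C²) - 8 = 2*C² - 8 = -8 + 2*C²)
t(S) = √2*√S (t(S) = √(2*S) = √2*√S)
(r(-1)*27)*t(0) = ((-8 + 2*(-1)²)*27)*(√2*√0) = ((-8 + 2*1)*27)*(√2*0) = ((-8 + 2)*27)*0 = -6*27*0 = -162*0 = 0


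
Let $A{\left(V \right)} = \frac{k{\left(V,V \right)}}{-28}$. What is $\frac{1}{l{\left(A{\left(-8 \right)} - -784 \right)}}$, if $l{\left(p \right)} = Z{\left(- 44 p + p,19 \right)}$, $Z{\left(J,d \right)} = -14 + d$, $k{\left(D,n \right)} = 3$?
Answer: $\frac{1}{5} \approx 0.2$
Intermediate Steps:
$A{\left(V \right)} = - \frac{3}{28}$ ($A{\left(V \right)} = \frac{3}{-28} = 3 \left(- \frac{1}{28}\right) = - \frac{3}{28}$)
$l{\left(p \right)} = 5$ ($l{\left(p \right)} = -14 + 19 = 5$)
$\frac{1}{l{\left(A{\left(-8 \right)} - -784 \right)}} = \frac{1}{5}$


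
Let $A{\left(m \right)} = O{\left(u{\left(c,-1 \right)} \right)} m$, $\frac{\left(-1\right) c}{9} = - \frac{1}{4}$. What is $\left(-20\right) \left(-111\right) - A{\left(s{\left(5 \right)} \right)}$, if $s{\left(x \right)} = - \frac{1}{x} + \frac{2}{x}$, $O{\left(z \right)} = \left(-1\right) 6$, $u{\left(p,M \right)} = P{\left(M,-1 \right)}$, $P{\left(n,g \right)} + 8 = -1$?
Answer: $\frac{11106}{5} \approx 2221.2$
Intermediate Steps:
$c = \frac{9}{4}$ ($c = - 9 \left(- \frac{1}{4}\right) = - 9 \left(\left(-1\right) \frac{1}{4}\right) = \left(-9\right) \left(- \frac{1}{4}\right) = \frac{9}{4} \approx 2.25$)
$P{\left(n,g \right)} = -9$ ($P{\left(n,g \right)} = -8 - 1 = -9$)
$u{\left(p,M \right)} = -9$
$O{\left(z \right)} = -6$
$s{\left(x \right)} = \frac{1}{x}$
$A{\left(m \right)} = - 6 m$
$\left(-20\right) \left(-111\right) - A{\left(s{\left(5 \right)} \right)} = \left(-20\right) \left(-111\right) - - \frac{6}{5} = 2220 - \left(-6\right) \frac{1}{5} = 2220 - - \frac{6}{5} = 2220 + \frac{6}{5} = \frac{11106}{5}$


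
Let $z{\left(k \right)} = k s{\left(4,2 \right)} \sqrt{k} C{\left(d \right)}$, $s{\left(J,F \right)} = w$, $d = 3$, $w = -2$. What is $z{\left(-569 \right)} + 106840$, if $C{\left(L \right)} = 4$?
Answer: $106840 + 4552 i \sqrt{569} \approx 1.0684 \cdot 10^{5} + 1.0858 \cdot 10^{5} i$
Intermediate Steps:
$s{\left(J,F \right)} = -2$
$z{\left(k \right)} = - 8 k^{\frac{3}{2}}$ ($z{\left(k \right)} = k \left(- 2 \sqrt{k}\right) 4 = - 2 k^{\frac{3}{2}} \cdot 4 = - 8 k^{\frac{3}{2}}$)
$z{\left(-569 \right)} + 106840 = - 8 \left(-569\right)^{\frac{3}{2}} + 106840 = - 8 \left(- 569 i \sqrt{569}\right) + 106840 = 4552 i \sqrt{569} + 106840 = 106840 + 4552 i \sqrt{569}$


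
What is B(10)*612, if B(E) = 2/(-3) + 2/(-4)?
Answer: -714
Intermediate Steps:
B(E) = -7/6 (B(E) = 2*(-1/3) + 2*(-1/4) = -2/3 - 1/2 = -7/6)
B(10)*612 = -7/6*612 = -714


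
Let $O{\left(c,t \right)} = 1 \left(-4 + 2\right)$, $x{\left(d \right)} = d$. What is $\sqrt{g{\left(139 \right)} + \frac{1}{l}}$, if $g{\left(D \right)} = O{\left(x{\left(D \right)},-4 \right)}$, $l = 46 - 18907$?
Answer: $\frac{i \sqrt{711493503}}{18861} \approx 1.4142 i$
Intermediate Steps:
$O{\left(c,t \right)} = -2$ ($O{\left(c,t \right)} = 1 \left(-2\right) = -2$)
$l = -18861$ ($l = 46 - 18907 = -18861$)
$g{\left(D \right)} = -2$
$\sqrt{g{\left(139 \right)} + \frac{1}{l}} = \sqrt{-2 + \frac{1}{-18861}} = \sqrt{-2 - \frac{1}{18861}} = \sqrt{- \frac{37723}{18861}} = \frac{i \sqrt{711493503}}{18861}$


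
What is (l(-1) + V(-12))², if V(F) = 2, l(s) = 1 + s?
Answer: 4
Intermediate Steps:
(l(-1) + V(-12))² = ((1 - 1) + 2)² = (0 + 2)² = 2² = 4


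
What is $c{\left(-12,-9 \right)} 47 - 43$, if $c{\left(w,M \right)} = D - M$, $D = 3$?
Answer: $521$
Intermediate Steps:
$c{\left(w,M \right)} = 3 - M$
$c{\left(-12,-9 \right)} 47 - 43 = \left(3 - -9\right) 47 - 43 = \left(3 + 9\right) 47 - 43 = 12 \cdot 47 - 43 = 564 - 43 = 521$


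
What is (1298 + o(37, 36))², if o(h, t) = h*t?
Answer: 6916900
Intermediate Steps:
(1298 + o(37, 36))² = (1298 + 37*36)² = (1298 + 1332)² = 2630² = 6916900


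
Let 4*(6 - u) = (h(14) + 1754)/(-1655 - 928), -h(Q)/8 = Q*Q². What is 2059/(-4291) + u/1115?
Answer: -1681479469/3530935170 ≈ -0.47621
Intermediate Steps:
h(Q) = -8*Q³ (h(Q) = -8*Q*Q² = -8*Q³)
u = 20897/5166 (u = 6 - (-8*14³ + 1754)/(4*(-1655 - 928)) = 6 - (-8*2744 + 1754)/(4*(-2583)) = 6 - (-21952 + 1754)*(-1)/(4*2583) = 6 - (-10099)*(-1)/(2*2583) = 6 - ¼*20198/2583 = 6 - 10099/5166 = 20897/5166 ≈ 4.0451)
2059/(-4291) + u/1115 = 2059/(-4291) + (20897/5166)/1115 = 2059*(-1/4291) + (20897/5166)*(1/1115) = -2059/4291 + 20897/5760090 = -1681479469/3530935170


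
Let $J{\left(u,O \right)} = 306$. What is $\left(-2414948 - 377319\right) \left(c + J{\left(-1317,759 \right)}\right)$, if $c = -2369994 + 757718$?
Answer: $4501050635990$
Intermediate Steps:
$c = -1612276$
$\left(-2414948 - 377319\right) \left(c + J{\left(-1317,759 \right)}\right) = \left(-2414948 - 377319\right) \left(-1612276 + 306\right) = \left(-2792267\right) \left(-1611970\right) = 4501050635990$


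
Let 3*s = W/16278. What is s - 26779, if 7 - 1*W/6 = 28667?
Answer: -217982941/8139 ≈ -26783.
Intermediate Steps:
W = -171960 (W = 42 - 6*28667 = 42 - 172002 = -171960)
s = -28660/8139 (s = (-171960/16278)/3 = (-171960*1/16278)/3 = (⅓)*(-28660/2713) = -28660/8139 ≈ -3.5213)
s - 26779 = -28660/8139 - 26779 = -217982941/8139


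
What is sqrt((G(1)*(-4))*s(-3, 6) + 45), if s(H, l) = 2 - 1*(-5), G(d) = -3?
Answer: sqrt(129) ≈ 11.358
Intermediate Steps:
s(H, l) = 7 (s(H, l) = 2 + 5 = 7)
sqrt((G(1)*(-4))*s(-3, 6) + 45) = sqrt(-3*(-4)*7 + 45) = sqrt(12*7 + 45) = sqrt(84 + 45) = sqrt(129)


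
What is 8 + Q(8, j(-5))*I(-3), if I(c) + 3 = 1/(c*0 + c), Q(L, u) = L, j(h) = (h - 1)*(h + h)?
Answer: -56/3 ≈ -18.667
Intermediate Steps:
j(h) = 2*h*(-1 + h) (j(h) = (-1 + h)*(2*h) = 2*h*(-1 + h))
I(c) = -3 + 1/c (I(c) = -3 + 1/(c*0 + c) = -3 + 1/(0 + c) = -3 + 1/c)
8 + Q(8, j(-5))*I(-3) = 8 + 8*(-3 + 1/(-3)) = 8 + 8*(-3 - ⅓) = 8 + 8*(-10/3) = 8 - 80/3 = -56/3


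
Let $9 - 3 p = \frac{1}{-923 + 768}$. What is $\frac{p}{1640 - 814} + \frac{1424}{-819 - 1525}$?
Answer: $- \frac{33979496}{56269185} \approx -0.60387$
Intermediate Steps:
$p = \frac{1396}{465}$ ($p = 3 - \frac{1}{3 \left(-923 + 768\right)} = 3 - \frac{1}{3 \left(-155\right)} = 3 - - \frac{1}{465} = 3 + \frac{1}{465} = \frac{1396}{465} \approx 3.0022$)
$\frac{p}{1640 - 814} + \frac{1424}{-819 - 1525} = \frac{1396}{465 \left(1640 - 814\right)} + \frac{1424}{-819 - 1525} = \frac{1396}{465 \left(1640 - 814\right)} + \frac{1424}{-2344} = \frac{1396}{465 \cdot 826} + 1424 \left(- \frac{1}{2344}\right) = \frac{1396}{465} \cdot \frac{1}{826} - \frac{178}{293} = \frac{698}{192045} - \frac{178}{293} = - \frac{33979496}{56269185}$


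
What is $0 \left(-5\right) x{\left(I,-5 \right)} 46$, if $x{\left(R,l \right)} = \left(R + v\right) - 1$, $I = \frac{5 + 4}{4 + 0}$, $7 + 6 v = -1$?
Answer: $0$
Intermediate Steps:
$v = - \frac{4}{3}$ ($v = - \frac{7}{6} + \frac{1}{6} \left(-1\right) = - \frac{7}{6} - \frac{1}{6} = - \frac{4}{3} \approx -1.3333$)
$I = \frac{9}{4} \approx 2.25$
$x{\left(R,l \right)} = - \frac{7}{3} + R$ ($x{\left(R,l \right)} = \left(R - \frac{4}{3}\right) - 1 = \left(- \frac{4}{3} + R\right) - 1 = - \frac{7}{3} + R$)
$0 \left(-5\right) x{\left(I,-5 \right)} 46 = 0 \left(-5\right) \left(- \frac{7}{3} + \frac{9}{4}\right) 46 = 0 \left(- \frac{1}{12}\right) 46 = 0 \cdot 46 = 0$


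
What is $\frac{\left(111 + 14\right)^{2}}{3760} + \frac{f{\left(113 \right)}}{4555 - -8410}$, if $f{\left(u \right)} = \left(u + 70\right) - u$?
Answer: $\frac{8113653}{1949936} \approx 4.161$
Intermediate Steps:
$f{\left(u \right)} = 70$ ($f{\left(u \right)} = \left(70 + u\right) - u = 70$)
$\frac{\left(111 + 14\right)^{2}}{3760} + \frac{f{\left(113 \right)}}{4555 - -8410} = \frac{\left(111 + 14\right)^{2}}{3760} + \frac{70}{4555 - -8410} = 125^{2} \cdot \frac{1}{3760} + \frac{70}{4555 + 8410} = 15625 \cdot \frac{1}{3760} + \frac{70}{12965} = \frac{3125}{752} + 70 \cdot \frac{1}{12965} = \frac{3125}{752} + \frac{14}{2593} = \frac{8113653}{1949936}$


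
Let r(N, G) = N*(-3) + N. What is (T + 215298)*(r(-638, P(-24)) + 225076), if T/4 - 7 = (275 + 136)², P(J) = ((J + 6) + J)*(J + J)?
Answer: 201681895520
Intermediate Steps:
P(J) = 2*J*(6 + 2*J) (P(J) = ((6 + J) + J)*(2*J) = (6 + 2*J)*(2*J) = 2*J*(6 + 2*J))
T = 675712 (T = 28 + 4*(275 + 136)² = 28 + 4*411² = 28 + 4*168921 = 28 + 675684 = 675712)
r(N, G) = -2*N (r(N, G) = -3*N + N = -2*N)
(T + 215298)*(r(-638, P(-24)) + 225076) = (675712 + 215298)*(-2*(-638) + 225076) = 891010*(1276 + 225076) = 891010*226352 = 201681895520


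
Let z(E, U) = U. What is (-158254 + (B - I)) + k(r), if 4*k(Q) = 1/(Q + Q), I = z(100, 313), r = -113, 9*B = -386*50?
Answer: -1307548321/8136 ≈ -1.6071e+5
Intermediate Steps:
B = -19300/9 (B = (-386*50)/9 = (⅑)*(-19300) = -19300/9 ≈ -2144.4)
I = 313
k(Q) = 1/(8*Q) (k(Q) = 1/(4*(Q + Q)) = 1/(4*((2*Q))) = (1/(2*Q))/4 = 1/(8*Q))
(-158254 + (B - I)) + k(r) = (-158254 + (-19300/9 - 1*313)) + (⅛)/(-113) = (-158254 + (-19300/9 - 313)) + (⅛)*(-1/113) = (-158254 - 22117/9) - 1/904 = -1446403/9 - 1/904 = -1307548321/8136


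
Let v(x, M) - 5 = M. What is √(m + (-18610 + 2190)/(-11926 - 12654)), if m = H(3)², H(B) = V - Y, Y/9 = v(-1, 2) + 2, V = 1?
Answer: √9667831409/1229 ≈ 80.004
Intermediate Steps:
v(x, M) = 5 + M
Y = 81 (Y = 9*((5 + 2) + 2) = 9*(7 + 2) = 9*9 = 81)
H(B) = -80 (H(B) = 1 - 1*81 = 1 - 81 = -80)
m = 6400 (m = (-80)² = 6400)
√(m + (-18610 + 2190)/(-11926 - 12654)) = √(6400 + (-18610 + 2190)/(-11926 - 12654)) = √(6400 - 16420/(-24580)) = √(6400 - 16420*(-1/24580)) = √(6400 + 821/1229) = √(7866421/1229) = √9667831409/1229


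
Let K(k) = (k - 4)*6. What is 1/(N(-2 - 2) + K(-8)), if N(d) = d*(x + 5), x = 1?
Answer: -1/96 ≈ -0.010417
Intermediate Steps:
K(k) = -24 + 6*k (K(k) = (-4 + k)*6 = -24 + 6*k)
N(d) = 6*d (N(d) = d*(1 + 5) = d*6 = 6*d)
1/(N(-2 - 2) + K(-8)) = 1/(6*(-2 - 2) + (-24 + 6*(-8))) = 1/(6*(-4) + (-24 - 48)) = 1/(-24 - 72) = 1/(-96) = -1/96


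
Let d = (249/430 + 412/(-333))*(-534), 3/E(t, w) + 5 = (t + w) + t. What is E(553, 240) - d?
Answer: -1249748468/3555885 ≈ -351.46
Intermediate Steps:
E(t, w) = 3/(-5 + w + 2*t) (E(t, w) = 3/(-5 + ((t + w) + t)) = 3/(-5 + (w + 2*t)) = 3/(-5 + w + 2*t))
d = 8387627/23865 (d = (249*(1/430) + 412*(-1/333))*(-534) = (249/430 - 412/333)*(-534) = -94243/143190*(-534) = 8387627/23865 ≈ 351.46)
E(553, 240) - d = 3/(-5 + 240 + 2*553) - 1*8387627/23865 = 3/(-5 + 240 + 1106) - 8387627/23865 = 3/1341 - 8387627/23865 = 3*(1/1341) - 8387627/23865 = 1/447 - 8387627/23865 = -1249748468/3555885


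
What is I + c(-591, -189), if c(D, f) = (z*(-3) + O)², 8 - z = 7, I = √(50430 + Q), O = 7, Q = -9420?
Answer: 16 + √41010 ≈ 218.51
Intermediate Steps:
I = √41010 (I = √(50430 - 9420) = √41010 ≈ 202.51)
z = 1 (z = 8 - 1*7 = 8 - 7 = 1)
c(D, f) = 16 (c(D, f) = (1*(-3) + 7)² = (-3 + 7)² = 4² = 16)
I + c(-591, -189) = √41010 + 16 = 16 + √41010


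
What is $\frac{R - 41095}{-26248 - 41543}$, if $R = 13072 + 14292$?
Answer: $\frac{4577}{22597} \approx 0.20255$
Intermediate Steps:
$R = 27364$
$\frac{R - 41095}{-26248 - 41543} = \frac{27364 - 41095}{-26248 - 41543} = - \frac{13731}{-67791} = \left(-13731\right) \left(- \frac{1}{67791}\right) = \frac{4577}{22597}$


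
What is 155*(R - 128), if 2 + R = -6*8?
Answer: -27590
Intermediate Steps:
R = -50 (R = -2 - 6*8 = -2 - 48 = -50)
155*(R - 128) = 155*(-50 - 128) = 155*(-178) = -27590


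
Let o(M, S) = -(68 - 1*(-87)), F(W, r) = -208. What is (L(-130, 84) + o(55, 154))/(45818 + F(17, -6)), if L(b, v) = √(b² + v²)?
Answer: -31/9122 + √5989/22805 ≈ -4.8836e-6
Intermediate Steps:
o(M, S) = -155 (o(M, S) = -(68 + 87) = -1*155 = -155)
(L(-130, 84) + o(55, 154))/(45818 + F(17, -6)) = (√((-130)² + 84²) - 155)/(45818 - 208) = (√(16900 + 7056) - 155)/45610 = (√23956 - 155)*(1/45610) = (2*√5989 - 155)*(1/45610) = (-155 + 2*√5989)*(1/45610) = -31/9122 + √5989/22805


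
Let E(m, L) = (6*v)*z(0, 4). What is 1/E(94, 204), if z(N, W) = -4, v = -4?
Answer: 1/96 ≈ 0.010417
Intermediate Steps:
E(m, L) = 96 (E(m, L) = (6*(-4))*(-4) = -24*(-4) = 96)
1/E(94, 204) = 1/96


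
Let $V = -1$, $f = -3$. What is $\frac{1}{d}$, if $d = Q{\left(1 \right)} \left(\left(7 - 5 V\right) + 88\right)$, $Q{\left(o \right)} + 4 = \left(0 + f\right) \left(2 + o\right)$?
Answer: $- \frac{1}{1300} \approx -0.00076923$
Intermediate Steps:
$Q{\left(o \right)} = -10 - 3 o$ ($Q{\left(o \right)} = -4 + \left(0 - 3\right) \left(2 + o\right) = -4 - 3 \left(2 + o\right) = -4 - \left(6 + 3 o\right) = -10 - 3 o$)
$d = -1300$ ($d = \left(-10 - 3\right) \left(\left(7 - -5\right) + 88\right) = \left(-10 - 3\right) \left(\left(7 + 5\right) + 88\right) = - 13 \left(12 + 88\right) = \left(-13\right) 100 = -1300$)
$\frac{1}{d} = \frac{1}{-1300} = - \frac{1}{1300}$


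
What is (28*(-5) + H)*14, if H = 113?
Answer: -378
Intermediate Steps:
(28*(-5) + H)*14 = (28*(-5) + 113)*14 = (-140 + 113)*14 = -27*14 = -378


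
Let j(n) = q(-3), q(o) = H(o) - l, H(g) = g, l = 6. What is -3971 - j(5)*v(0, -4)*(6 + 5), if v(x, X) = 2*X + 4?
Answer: -4367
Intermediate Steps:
v(x, X) = 4 + 2*X
q(o) = -6 + o (q(o) = o - 1*6 = o - 6 = -6 + o)
j(n) = -9 (j(n) = -6 - 3 = -9)
-3971 - j(5)*v(0, -4)*(6 + 5) = -3971 - (-9*(4 + 2*(-4)))*(6 + 5) = -3971 - (-9*(4 - 8))*11 = -3971 - (-9*(-4))*11 = -3971 - 36*11 = -3971 - 1*396 = -3971 - 396 = -4367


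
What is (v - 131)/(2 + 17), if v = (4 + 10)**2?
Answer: 65/19 ≈ 3.4211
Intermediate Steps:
v = 196 (v = 14**2 = 196)
(v - 131)/(2 + 17) = (196 - 131)/(2 + 17) = 65/19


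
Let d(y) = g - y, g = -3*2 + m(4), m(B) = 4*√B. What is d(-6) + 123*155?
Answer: 19073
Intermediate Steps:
g = 2 (g = -3*2 + 4*√4 = -6 + 4*2 = -6 + 8 = 2)
d(y) = 2 - y
d(-6) + 123*155 = (2 - 1*(-6)) + 123*155 = (2 + 6) + 19065 = 8 + 19065 = 19073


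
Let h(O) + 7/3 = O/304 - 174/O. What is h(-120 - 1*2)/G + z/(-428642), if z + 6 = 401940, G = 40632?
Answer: -227144665074299/242229818895552 ≈ -0.93772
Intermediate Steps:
h(O) = -7/3 - 174/O + O/304 (h(O) = -7/3 + (O/304 - 174/O) = -7/3 + (-174/O + O/304) = -7/3 - 174/O + O/304)
z = 401934 (z = -6 + 401940 = 401934)
h(-120 - 1*2)/G + z/(-428642) = (-7/3 - 174/(-120 - 1*2) + (-120 - 1*2)/304)/40632 + 401934/(-428642) = (-7/3 - 174/(-120 - 2) + (-120 - 2)/304)*(1/40632) + 401934*(-1/428642) = (-7/3 - 174/(-122) + (1/304)*(-122))*(1/40632) - 200967/214321 = (-7/3 - 174*(-1/122) - 61/152)*(1/40632) - 200967/214321 = (-7/3 + 87/61 - 61/152)*(1/40632) - 200967/214321 = -36395/27816*1/40632 - 200967/214321 = -36395/1130219712 - 200967/214321 = -227144665074299/242229818895552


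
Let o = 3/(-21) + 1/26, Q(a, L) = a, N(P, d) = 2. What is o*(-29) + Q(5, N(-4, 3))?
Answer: 1461/182 ≈ 8.0275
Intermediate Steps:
o = -19/182 (o = 3*(-1/21) + 1*(1/26) = -⅐ + 1/26 = -19/182 ≈ -0.10440)
o*(-29) + Q(5, N(-4, 3)) = -19/182*(-29) + 5 = 551/182 + 5 = 1461/182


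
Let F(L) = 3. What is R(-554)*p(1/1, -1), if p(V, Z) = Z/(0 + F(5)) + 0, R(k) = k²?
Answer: -306916/3 ≈ -1.0231e+5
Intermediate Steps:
p(V, Z) = Z/3 (p(V, Z) = Z/(0 + 3) + 0 = Z/3 + 0 = Z/3)
R(-554)*p(1/1, -1) = (-554)²*((⅓)*(-1)) = 306916*(-⅓) = -306916/3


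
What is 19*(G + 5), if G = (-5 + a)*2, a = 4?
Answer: 57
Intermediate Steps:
G = -2 (G = (-5 + 4)*2 = -1*2 = -2)
19*(G + 5) = 19*(-2 + 5) = 19*3 = 57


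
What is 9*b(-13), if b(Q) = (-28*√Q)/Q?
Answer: 252*I*√13/13 ≈ 69.892*I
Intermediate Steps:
b(Q) = -28/√Q
9*b(-13) = 9*(-(-28)*I*√13/13) = 9*(28*I*√13/13) = 252*I*√13/13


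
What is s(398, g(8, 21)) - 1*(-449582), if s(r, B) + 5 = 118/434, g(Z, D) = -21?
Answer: 97558268/217 ≈ 4.4958e+5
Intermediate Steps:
s(r, B) = -1026/217 (s(r, B) = -5 + 118/434 = -5 + 118*(1/434) = -5 + 59/217 = -1026/217)
s(398, g(8, 21)) - 1*(-449582) = -1026/217 - 1*(-449582) = -1026/217 + 449582 = 97558268/217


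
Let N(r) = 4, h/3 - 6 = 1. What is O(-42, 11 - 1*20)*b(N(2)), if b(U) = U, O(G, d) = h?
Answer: 84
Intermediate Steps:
h = 21 (h = 18 + 3*1 = 18 + 3 = 21)
O(G, d) = 21
O(-42, 11 - 1*20)*b(N(2)) = 21*4 = 84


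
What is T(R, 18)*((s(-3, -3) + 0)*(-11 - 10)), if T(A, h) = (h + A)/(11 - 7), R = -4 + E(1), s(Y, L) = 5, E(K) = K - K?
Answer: -735/2 ≈ -367.50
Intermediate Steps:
E(K) = 0
R = -4 (R = -4 + 0 = -4)
T(A, h) = A/4 + h/4 (T(A, h) = (A + h)/4 = (A + h)*(1/4) = A/4 + h/4)
T(R, 18)*((s(-3, -3) + 0)*(-11 - 10)) = ((1/4)*(-4) + (1/4)*18)*((5 + 0)*(-11 - 10)) = (-1 + 9/2)*(5*(-21)) = (7/2)*(-105) = -735/2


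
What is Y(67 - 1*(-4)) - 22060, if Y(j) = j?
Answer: -21989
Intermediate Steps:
Y(67 - 1*(-4)) - 22060 = (67 - 1*(-4)) - 22060 = (67 + 4) - 22060 = 71 - 22060 = -21989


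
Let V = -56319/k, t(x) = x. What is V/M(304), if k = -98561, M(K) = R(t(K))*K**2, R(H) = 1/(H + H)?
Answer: 56319/14981272 ≈ 0.0037593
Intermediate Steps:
R(H) = 1/(2*H)
M(K) = K/2 (M(K) = (1/(2*K))*K**2 = K/2)
V = 56319/98561 (V = -56319/(-98561) = -56319*(-1/98561) = 56319/98561 ≈ 0.57141)
V/M(304) = 56319/(98561*(((1/2)*304))) = (56319/98561)/152 = (56319/98561)*(1/152) = 56319/14981272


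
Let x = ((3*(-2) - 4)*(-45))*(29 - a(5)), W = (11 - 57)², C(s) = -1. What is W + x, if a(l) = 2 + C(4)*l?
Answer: 16516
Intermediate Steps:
W = 2116 (W = (-46)² = 2116)
a(l) = 2 - l
x = 14400 (x = ((3*(-2) - 4)*(-45))*(29 - (2 - 1*5)) = ((-6 - 4)*(-45))*(29 - (2 - 5)) = (-10*(-45))*(29 - 1*(-3)) = 450*(29 + 3) = 450*32 = 14400)
W + x = 2116 + 14400 = 16516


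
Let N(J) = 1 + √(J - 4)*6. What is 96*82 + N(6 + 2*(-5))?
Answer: 7873 + 12*I*√2 ≈ 7873.0 + 16.971*I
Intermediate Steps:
N(J) = 1 + 6*√(-4 + J) (N(J) = 1 + √(-4 + J)*6 = 1 + 6*√(-4 + J))
96*82 + N(6 + 2*(-5)) = 96*82 + (1 + 6*√(-4 + (6 + 2*(-5)))) = 7872 + (1 + 6*√(-4 + (6 - 10))) = 7872 + (1 + 6*√(-4 - 4)) = 7872 + (1 + 6*√(-8)) = 7872 + (1 + 6*(2*I*√2)) = 7872 + (1 + 12*I*√2) = 7873 + 12*I*√2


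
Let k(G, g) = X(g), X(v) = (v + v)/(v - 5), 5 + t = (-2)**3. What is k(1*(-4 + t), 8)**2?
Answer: 256/9 ≈ 28.444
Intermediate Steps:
t = -13 (t = -5 + (-2)**3 = -5 - 8 = -13)
X(v) = 2*v/(-5 + v) (X(v) = (2*v)/(-5 + v) = 2*v/(-5 + v))
k(G, g) = 2*g/(-5 + g)
k(1*(-4 + t), 8)**2 = (2*8/(-5 + 8))**2 = (2*8/3)**2 = (2*8*(1/3))**2 = (16/3)**2 = 256/9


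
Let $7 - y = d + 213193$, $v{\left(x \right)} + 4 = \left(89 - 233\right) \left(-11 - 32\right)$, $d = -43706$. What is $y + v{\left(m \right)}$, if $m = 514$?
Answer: $-163292$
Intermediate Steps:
$v{\left(x \right)} = 6188$ ($v{\left(x \right)} = -4 + \left(89 - 233\right) \left(-11 - 32\right) = -4 - -6192 = -4 + 6192 = 6188$)
$y = -169480$ ($y = 7 - \left(-43706 + 213193\right) = 7 - 169487 = -169480$)
$y + v{\left(m \right)} = -169480 + 6188 = -163292$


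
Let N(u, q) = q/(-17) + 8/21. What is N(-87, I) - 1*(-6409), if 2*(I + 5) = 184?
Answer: 2286322/357 ≈ 6404.3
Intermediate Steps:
I = 87 (I = -5 + (½)*184 = -5 + 92 = 87)
N(u, q) = 8/21 - q/17 (N(u, q) = q*(-1/17) + 8*(1/21) = -q/17 + 8/21 = 8/21 - q/17)
N(-87, I) - 1*(-6409) = (8/21 - 1/17*87) - 1*(-6409) = (8/21 - 87/17) + 6409 = -1691/357 + 6409 = 2286322/357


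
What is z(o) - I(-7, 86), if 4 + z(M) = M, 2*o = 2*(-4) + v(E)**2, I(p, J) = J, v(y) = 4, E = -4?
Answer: -86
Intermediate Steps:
o = 4 (o = (2*(-4) + 4**2)/2 = (-8 + 16)/2 = (1/2)*8 = 4)
z(M) = -4 + M
z(o) - I(-7, 86) = (-4 + 4) - 1*86 = 0 - 86 = -86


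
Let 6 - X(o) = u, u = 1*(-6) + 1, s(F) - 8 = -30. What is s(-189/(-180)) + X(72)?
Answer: -11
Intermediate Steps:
s(F) = -22 (s(F) = 8 - 30 = -22)
u = -5 (u = -6 + 1 = -5)
X(o) = 11 (X(o) = 6 - 1*(-5) = 6 + 5 = 11)
s(-189/(-180)) + X(72) = -22 + 11 = -11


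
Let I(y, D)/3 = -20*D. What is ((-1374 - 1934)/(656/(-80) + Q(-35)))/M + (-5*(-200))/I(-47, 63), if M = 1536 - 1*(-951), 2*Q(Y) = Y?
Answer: -8568610/40267017 ≈ -0.21279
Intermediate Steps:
I(y, D) = -60*D (I(y, D) = 3*(-20*D) = -60*D)
Q(Y) = Y/2
M = 2487 (M = 1536 + 951 = 2487)
((-1374 - 1934)/(656/(-80) + Q(-35)))/M + (-5*(-200))/I(-47, 63) = ((-1374 - 1934)/(656/(-80) + (½)*(-35)))/2487 + (-5*(-200))/((-60*63)) = -3308/(656*(-1/80) - 35/2)*(1/2487) + 1000/(-3780) = -3308/(-41/5 - 35/2)*(1/2487) + 1000*(-1/3780) = -3308/(-257/10)*(1/2487) - 50/189 = -3308*(-10/257)*(1/2487) - 50/189 = (33080/257)*(1/2487) - 50/189 = 33080/639159 - 50/189 = -8568610/40267017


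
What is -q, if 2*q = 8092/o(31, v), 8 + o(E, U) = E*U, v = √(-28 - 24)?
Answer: 1156/1787 + 8959*I*√13/1787 ≈ 0.64689 + 18.076*I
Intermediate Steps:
v = 2*I*√13 (v = √(-52) = 2*I*√13 ≈ 7.2111*I)
o(E, U) = -8 + E*U
q = 4046/(-8 + 62*I*√13) (q = (8092/(-8 + 31*(2*I*√13)))/2 = (8092/(-8 + 62*I*√13))/2 = 4046/(-8 + 62*I*√13) ≈ -0.64689 - 18.076*I)
-q = -(-1156/1787 - 8959*I*√13/1787) = 1156/1787 + 8959*I*√13/1787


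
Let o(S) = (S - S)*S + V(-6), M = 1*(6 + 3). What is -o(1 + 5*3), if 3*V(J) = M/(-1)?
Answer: 3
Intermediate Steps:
M = 9 (M = 1*9 = 9)
V(J) = -3 (V(J) = (9/(-1))/3 = (9*(-1))/3 = (⅓)*(-9) = -3)
o(S) = -3 (o(S) = (S - S)*S - 3 = 0*S - 3 = 0 - 3 = -3)
-o(1 + 5*3) = -1*(-3) = 3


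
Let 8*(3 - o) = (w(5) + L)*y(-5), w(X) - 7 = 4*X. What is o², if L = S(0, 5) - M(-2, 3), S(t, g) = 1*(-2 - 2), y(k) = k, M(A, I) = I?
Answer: 961/4 ≈ 240.25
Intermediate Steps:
w(X) = 7 + 4*X
S(t, g) = -4 (S(t, g) = 1*(-4) = -4)
L = -7 (L = -4 - 1*3 = -4 - 3 = -7)
o = 31/2 (o = 3 - ((7 + 4*5) - 7)*(-5)/8 = 3 - ((7 + 20) - 7)*(-5)/8 = 3 - (27 - 7)*(-5)/8 = 3 - 5*(-5)/2 = 3 - ⅛*(-100) = 3 + 25/2 = 31/2 ≈ 15.500)
o² = (31/2)² = 961/4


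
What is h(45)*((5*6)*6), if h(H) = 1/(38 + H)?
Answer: 180/83 ≈ 2.1687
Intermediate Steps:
h(45)*((5*6)*6) = ((5*6)*6)/(38 + 45) = (30*6)/83 = (1/83)*180 = 180/83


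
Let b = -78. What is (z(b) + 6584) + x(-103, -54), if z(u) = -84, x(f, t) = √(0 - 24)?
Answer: 6500 + 2*I*√6 ≈ 6500.0 + 4.899*I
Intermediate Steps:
x(f, t) = 2*I*√6 (x(f, t) = √(-24) = 2*I*√6)
(z(b) + 6584) + x(-103, -54) = (-84 + 6584) + 2*I*√6 = 6500 + 2*I*√6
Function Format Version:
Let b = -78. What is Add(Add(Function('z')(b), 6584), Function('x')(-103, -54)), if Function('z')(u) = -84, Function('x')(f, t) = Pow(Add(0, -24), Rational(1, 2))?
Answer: Add(6500, Mul(2, I, Pow(6, Rational(1, 2)))) ≈ Add(6500.0, Mul(4.8990, I))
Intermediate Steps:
Function('x')(f, t) = Mul(2, I, Pow(6, Rational(1, 2))) (Function('x')(f, t) = Pow(-24, Rational(1, 2)) = Mul(2, I, Pow(6, Rational(1, 2))))
Add(Add(Function('z')(b), 6584), Function('x')(-103, -54)) = Add(Add(-84, 6584), Mul(2, I, Pow(6, Rational(1, 2)))) = Add(6500, Mul(2, I, Pow(6, Rational(1, 2))))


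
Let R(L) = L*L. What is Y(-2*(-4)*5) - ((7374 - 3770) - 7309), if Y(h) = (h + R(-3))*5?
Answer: 3950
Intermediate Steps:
R(L) = L**2
Y(h) = 45 + 5*h (Y(h) = (h + (-3)**2)*5 = (h + 9)*5 = (9 + h)*5 = 45 + 5*h)
Y(-2*(-4)*5) - ((7374 - 3770) - 7309) = (45 + 5*(-2*(-4)*5)) - ((7374 - 3770) - 7309) = (45 + 5*(8*5)) - (3604 - 7309) = (45 + 5*40) - 1*(-3705) = (45 + 200) + 3705 = 245 + 3705 = 3950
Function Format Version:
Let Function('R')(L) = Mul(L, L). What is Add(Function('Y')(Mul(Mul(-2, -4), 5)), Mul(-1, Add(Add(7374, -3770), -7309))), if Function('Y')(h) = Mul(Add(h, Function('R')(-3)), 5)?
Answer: 3950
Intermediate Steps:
Function('R')(L) = Pow(L, 2)
Function('Y')(h) = Add(45, Mul(5, h)) (Function('Y')(h) = Mul(Add(h, Pow(-3, 2)), 5) = Mul(Add(h, 9), 5) = Mul(Add(9, h), 5) = Add(45, Mul(5, h)))
Add(Function('Y')(Mul(Mul(-2, -4), 5)), Mul(-1, Add(Add(7374, -3770), -7309))) = Add(Add(45, Mul(5, Mul(Mul(-2, -4), 5))), Mul(-1, Add(Add(7374, -3770), -7309))) = Add(Add(45, Mul(5, Mul(8, 5))), Mul(-1, Add(3604, -7309))) = Add(Add(45, Mul(5, 40)), Mul(-1, -3705)) = Add(Add(45, 200), 3705) = Add(245, 3705) = 3950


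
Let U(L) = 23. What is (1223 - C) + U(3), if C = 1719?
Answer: -473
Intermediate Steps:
(1223 - C) + U(3) = (1223 - 1*1719) + 23 = (1223 - 1719) + 23 = -496 + 23 = -473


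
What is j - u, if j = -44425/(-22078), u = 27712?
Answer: -611781111/22078 ≈ -27710.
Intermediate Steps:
j = 44425/22078 (j = -44425*(-1/22078) = 44425/22078 ≈ 2.0122)
j - u = 44425/22078 - 1*27712 = 44425/22078 - 27712 = -611781111/22078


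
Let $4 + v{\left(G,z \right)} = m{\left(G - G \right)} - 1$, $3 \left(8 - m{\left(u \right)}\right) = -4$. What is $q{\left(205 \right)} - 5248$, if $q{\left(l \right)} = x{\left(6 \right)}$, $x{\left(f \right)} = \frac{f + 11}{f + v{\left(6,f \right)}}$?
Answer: $- \frac{162637}{31} \approx -5246.4$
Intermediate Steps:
$m{\left(u \right)} = \frac{28}{3}$ ($m{\left(u \right)} = 8 - - \frac{4}{3} = 8 + \frac{4}{3} = \frac{28}{3}$)
$v{\left(G,z \right)} = \frac{13}{3}$ ($v{\left(G,z \right)} = -4 + \left(\frac{28}{3} - 1\right) = -4 + \frac{25}{3} = \frac{13}{3}$)
$x{\left(f \right)} = \frac{11 + f}{\frac{13}{3} + f}$ ($x{\left(f \right)} = \frac{f + 11}{f + \frac{13}{3}} = \frac{11 + f}{\frac{13}{3} + f}$)
$q{\left(l \right)} = \frac{51}{31}$ ($q{\left(l \right)} = \frac{3 \left(11 + 6\right)}{13 + 3 \cdot 6} = 3 \frac{1}{13 + 18} \cdot 17 = 3 \cdot \frac{1}{31} \cdot 17 = \frac{51}{31}$)
$q{\left(205 \right)} - 5248 = \frac{51}{31} - 5248 = - \frac{162637}{31}$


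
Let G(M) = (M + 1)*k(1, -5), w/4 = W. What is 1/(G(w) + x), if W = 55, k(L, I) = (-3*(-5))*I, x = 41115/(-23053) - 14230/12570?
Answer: -28977621/480388554049 ≈ -6.0321e-5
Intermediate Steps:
x = -84485974/28977621 (x = 41115*(-1/23053) - 14230*1/12570 = -41115/23053 - 1423/1257 = -84485974/28977621 ≈ -2.9156)
k(L, I) = 15*I
w = 220 (w = 4*55 = 220)
G(M) = -75 - 75*M (G(M) = (M + 1)*(15*(-5)) = (1 + M)*(-75) = -75 - 75*M)
1/(G(w) + x) = 1/((-75 - 75*220) - 84485974/28977621) = 1/((-75 - 16500) - 84485974/28977621) = 1/(-16575 - 84485974/28977621) = 1/(-480388554049/28977621) = -28977621/480388554049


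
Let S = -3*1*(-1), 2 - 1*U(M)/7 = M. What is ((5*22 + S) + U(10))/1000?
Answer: 57/1000 ≈ 0.057000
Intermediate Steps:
U(M) = 14 - 7*M
S = 3 (S = -3*(-1) = 3)
((5*22 + S) + U(10))/1000 = ((5*22 + 3) + (14 - 7*10))/1000 = ((110 + 3) + (14 - 70))*(1/1000) = (113 - 56)*(1/1000) = 57*(1/1000) = 57/1000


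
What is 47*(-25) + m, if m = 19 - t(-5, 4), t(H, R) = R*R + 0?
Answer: -1172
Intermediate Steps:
t(H, R) = R² (t(H, R) = R² + 0 = R²)
m = 3 (m = 19 - 1*4² = 19 - 1*16 = 19 - 16 = 3)
47*(-25) + m = 47*(-25) + 3 = -1175 + 3 = -1172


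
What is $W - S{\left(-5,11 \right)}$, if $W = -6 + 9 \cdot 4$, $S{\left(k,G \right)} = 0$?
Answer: $30$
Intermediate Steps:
$W = 30$ ($W = -6 + 36 = 30$)
$W - S{\left(-5,11 \right)} = 30 - 0 = 30 + 0 = 30$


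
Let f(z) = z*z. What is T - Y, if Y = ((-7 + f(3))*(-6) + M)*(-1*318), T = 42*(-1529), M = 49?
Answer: -52452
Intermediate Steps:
f(z) = z²
T = -64218
Y = -11766 (Y = ((-7 + 3²)*(-6) + 49)*(-1*318) = ((-7 + 9)*(-6) + 49)*(-318) = (2*(-6) + 49)*(-318) = (-12 + 49)*(-318) = 37*(-318) = -11766)
T - Y = -64218 - 1*(-11766) = -64218 + 11766 = -52452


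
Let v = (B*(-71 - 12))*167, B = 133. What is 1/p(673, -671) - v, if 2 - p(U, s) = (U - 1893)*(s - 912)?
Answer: 3560299229353/1931258 ≈ 1.8435e+6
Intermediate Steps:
p(U, s) = 2 - (-1893 + U)*(-912 + s) (p(U, s) = 2 - (U - 1893)*(s - 912) = 2 - (-1893 + U)*(-912 + s))
v = -1843513 (v = (133*(-71 - 12))*167 = (133*(-83))*167 = -11039*167 = -1843513)
1/p(673, -671) - v = 1/(-1726414 + 912*673 + 1893*(-671) - 1*673*(-671)) - 1*(-1843513) = 1/(-1726414 + 613776 - 1270203 + 451583) + 1843513 = 1/(-1931258) + 1843513 = -1/1931258 + 1843513 = 3560299229353/1931258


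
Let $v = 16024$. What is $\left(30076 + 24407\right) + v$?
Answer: $70507$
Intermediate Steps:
$\left(30076 + 24407\right) + v = \left(30076 + 24407\right) + 16024 = 54483 + 16024 = 70507$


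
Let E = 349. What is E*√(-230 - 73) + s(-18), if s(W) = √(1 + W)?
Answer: I*(√17 + 349*√303) ≈ 6079.1*I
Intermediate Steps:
E*√(-230 - 73) + s(-18) = 349*√(-230 - 73) + √(1 - 18) = 349*√(-303) + √(-17) = 349*(I*√303) + I*√17 = 349*I*√303 + I*√17 = I*√17 + 349*I*√303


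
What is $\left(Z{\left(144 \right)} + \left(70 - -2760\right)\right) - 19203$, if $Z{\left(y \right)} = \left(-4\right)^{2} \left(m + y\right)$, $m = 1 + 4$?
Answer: $-13989$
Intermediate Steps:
$m = 5$
$Z{\left(y \right)} = 80 + 16 y$ ($Z{\left(y \right)} = \left(-4\right)^{2} \left(5 + y\right) = 16 \left(5 + y\right) = 80 + 16 y$)
$\left(Z{\left(144 \right)} + \left(70 - -2760\right)\right) - 19203 = \left(\left(80 + 16 \cdot 144\right) + \left(70 - -2760\right)\right) - 19203 = \left(\left(80 + 2304\right) + \left(70 + 2760\right)\right) - 19203 = \left(2384 + 2830\right) - 19203 = 5214 - 19203 = -13989$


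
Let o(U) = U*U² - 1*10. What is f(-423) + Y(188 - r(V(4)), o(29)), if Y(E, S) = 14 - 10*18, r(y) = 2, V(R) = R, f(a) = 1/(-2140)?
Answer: -355241/2140 ≈ -166.00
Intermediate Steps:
f(a) = -1/2140
o(U) = -10 + U³ (o(U) = U³ - 10 = -10 + U³)
Y(E, S) = -166 (Y(E, S) = 14 - 180 = -166)
f(-423) + Y(188 - r(V(4)), o(29)) = -1/2140 - 166 = -355241/2140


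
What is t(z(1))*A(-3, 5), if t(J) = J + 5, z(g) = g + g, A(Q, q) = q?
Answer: 35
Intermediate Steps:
z(g) = 2*g
t(J) = 5 + J
t(z(1))*A(-3, 5) = (5 + 2*1)*5 = (5 + 2)*5 = 7*5 = 35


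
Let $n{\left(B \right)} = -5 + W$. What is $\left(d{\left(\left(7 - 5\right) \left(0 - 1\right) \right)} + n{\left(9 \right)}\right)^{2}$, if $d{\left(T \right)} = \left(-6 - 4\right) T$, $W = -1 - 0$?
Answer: $196$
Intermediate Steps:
$W = -1$ ($W = -1 + 0 = -1$)
$d{\left(T \right)} = - 10 T$ ($d{\left(T \right)} = \left(-6 - 4\right) T = - 10 T$)
$n{\left(B \right)} = -6$ ($n{\left(B \right)} = -5 - 1 = -6$)
$\left(d{\left(\left(7 - 5\right) \left(0 - 1\right) \right)} + n{\left(9 \right)}\right)^{2} = \left(- 10 \left(7 - 5\right) \left(0 - 1\right) - 6\right)^{2} = \left(- 10 \cdot 2 \left(-1\right) - 6\right)^{2} = \left(\left(-10\right) \left(-2\right) - 6\right)^{2} = \left(20 - 6\right)^{2} = 14^{2} = 196$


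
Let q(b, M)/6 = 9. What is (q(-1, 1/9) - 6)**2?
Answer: 2304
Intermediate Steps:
q(b, M) = 54 (q(b, M) = 6*9 = 54)
(q(-1, 1/9) - 6)**2 = (54 - 6)**2 = 48**2 = 2304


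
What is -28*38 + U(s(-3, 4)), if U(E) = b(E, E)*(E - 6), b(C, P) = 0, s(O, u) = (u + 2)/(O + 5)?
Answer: -1064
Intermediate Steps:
s(O, u) = (2 + u)/(5 + O)
U(E) = 0 (U(E) = 0*(E - 6) = 0*(-6 + E) = 0)
-28*38 + U(s(-3, 4)) = -28*38 + 0 = -1064 + 0 = -1064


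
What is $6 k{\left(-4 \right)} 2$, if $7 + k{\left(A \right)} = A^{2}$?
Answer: $108$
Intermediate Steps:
$k{\left(A \right)} = -7 + A^{2}$
$6 k{\left(-4 \right)} 2 = 6 \left(-7 + \left(-4\right)^{2}\right) 2 = 6 \left(-7 + 16\right) 2 = 6 \cdot 9 \cdot 2 = 54 \cdot 2 = 108$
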